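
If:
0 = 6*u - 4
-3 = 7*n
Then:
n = -3/7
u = 2/3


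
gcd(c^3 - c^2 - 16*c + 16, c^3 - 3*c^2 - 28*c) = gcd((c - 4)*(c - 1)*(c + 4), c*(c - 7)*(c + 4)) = c + 4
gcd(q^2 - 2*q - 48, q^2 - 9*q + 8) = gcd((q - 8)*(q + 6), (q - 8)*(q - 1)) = q - 8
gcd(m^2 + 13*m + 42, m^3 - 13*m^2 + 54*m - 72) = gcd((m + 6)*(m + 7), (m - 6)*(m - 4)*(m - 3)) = 1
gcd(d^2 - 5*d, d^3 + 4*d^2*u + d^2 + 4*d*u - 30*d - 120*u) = d - 5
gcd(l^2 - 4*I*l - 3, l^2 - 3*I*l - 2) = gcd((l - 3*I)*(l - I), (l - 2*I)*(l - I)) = l - I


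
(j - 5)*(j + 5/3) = j^2 - 10*j/3 - 25/3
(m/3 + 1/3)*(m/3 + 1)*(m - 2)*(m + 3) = m^4/9 + 5*m^3/9 + m^2/9 - 7*m/3 - 2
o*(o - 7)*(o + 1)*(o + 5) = o^4 - o^3 - 37*o^2 - 35*o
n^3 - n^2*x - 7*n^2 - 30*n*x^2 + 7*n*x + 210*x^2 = (n - 7)*(n - 6*x)*(n + 5*x)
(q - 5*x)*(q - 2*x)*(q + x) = q^3 - 6*q^2*x + 3*q*x^2 + 10*x^3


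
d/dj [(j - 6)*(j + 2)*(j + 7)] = 3*j^2 + 6*j - 40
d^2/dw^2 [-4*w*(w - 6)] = -8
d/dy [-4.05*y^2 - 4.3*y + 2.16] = -8.1*y - 4.3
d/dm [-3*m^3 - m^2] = m*(-9*m - 2)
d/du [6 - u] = -1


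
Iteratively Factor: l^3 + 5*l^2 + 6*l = (l + 2)*(l^2 + 3*l) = (l + 2)*(l + 3)*(l)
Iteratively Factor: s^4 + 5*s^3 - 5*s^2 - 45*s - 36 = (s + 3)*(s^3 + 2*s^2 - 11*s - 12) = (s + 3)*(s + 4)*(s^2 - 2*s - 3) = (s - 3)*(s + 3)*(s + 4)*(s + 1)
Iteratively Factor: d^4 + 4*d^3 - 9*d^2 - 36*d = (d - 3)*(d^3 + 7*d^2 + 12*d) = (d - 3)*(d + 3)*(d^2 + 4*d) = (d - 3)*(d + 3)*(d + 4)*(d)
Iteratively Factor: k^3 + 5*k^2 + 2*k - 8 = (k + 2)*(k^2 + 3*k - 4) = (k + 2)*(k + 4)*(k - 1)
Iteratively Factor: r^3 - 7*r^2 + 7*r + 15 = (r - 3)*(r^2 - 4*r - 5) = (r - 3)*(r + 1)*(r - 5)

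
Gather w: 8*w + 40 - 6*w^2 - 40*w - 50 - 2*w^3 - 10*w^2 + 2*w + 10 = -2*w^3 - 16*w^2 - 30*w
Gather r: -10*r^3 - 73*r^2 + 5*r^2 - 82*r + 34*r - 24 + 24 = -10*r^3 - 68*r^2 - 48*r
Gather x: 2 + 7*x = 7*x + 2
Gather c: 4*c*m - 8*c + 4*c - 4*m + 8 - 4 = c*(4*m - 4) - 4*m + 4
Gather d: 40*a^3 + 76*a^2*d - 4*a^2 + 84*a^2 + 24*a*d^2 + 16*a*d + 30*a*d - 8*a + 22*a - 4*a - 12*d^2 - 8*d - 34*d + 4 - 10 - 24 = 40*a^3 + 80*a^2 + 10*a + d^2*(24*a - 12) + d*(76*a^2 + 46*a - 42) - 30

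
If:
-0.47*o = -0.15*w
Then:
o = 0.319148936170213*w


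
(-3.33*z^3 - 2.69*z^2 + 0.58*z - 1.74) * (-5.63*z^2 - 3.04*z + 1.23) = 18.7479*z^5 + 25.2679*z^4 + 0.8163*z^3 + 4.7243*z^2 + 6.003*z - 2.1402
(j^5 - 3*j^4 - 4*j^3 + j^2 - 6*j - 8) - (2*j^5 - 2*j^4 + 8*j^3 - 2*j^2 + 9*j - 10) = -j^5 - j^4 - 12*j^3 + 3*j^2 - 15*j + 2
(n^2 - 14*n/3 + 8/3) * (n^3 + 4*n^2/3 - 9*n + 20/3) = n^5 - 10*n^4/3 - 113*n^3/9 + 470*n^2/9 - 496*n/9 + 160/9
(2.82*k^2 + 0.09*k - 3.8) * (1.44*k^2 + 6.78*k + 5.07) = 4.0608*k^4 + 19.2492*k^3 + 9.4356*k^2 - 25.3077*k - 19.266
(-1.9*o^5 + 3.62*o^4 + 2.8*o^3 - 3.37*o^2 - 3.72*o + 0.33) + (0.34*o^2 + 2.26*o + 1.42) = -1.9*o^5 + 3.62*o^4 + 2.8*o^3 - 3.03*o^2 - 1.46*o + 1.75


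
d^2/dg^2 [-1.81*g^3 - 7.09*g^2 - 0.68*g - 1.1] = -10.86*g - 14.18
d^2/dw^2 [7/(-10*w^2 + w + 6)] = 14*(-100*w^2 + 10*w + (20*w - 1)^2 + 60)/(-10*w^2 + w + 6)^3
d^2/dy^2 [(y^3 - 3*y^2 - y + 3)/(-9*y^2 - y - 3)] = 2*(80*y^3 - 981*y^2 - 189*y + 102)/(729*y^6 + 243*y^5 + 756*y^4 + 163*y^3 + 252*y^2 + 27*y + 27)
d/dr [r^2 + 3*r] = 2*r + 3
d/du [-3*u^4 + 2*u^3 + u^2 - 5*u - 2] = -12*u^3 + 6*u^2 + 2*u - 5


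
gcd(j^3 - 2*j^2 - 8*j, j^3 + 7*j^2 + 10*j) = j^2 + 2*j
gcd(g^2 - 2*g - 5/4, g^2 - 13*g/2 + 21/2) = 1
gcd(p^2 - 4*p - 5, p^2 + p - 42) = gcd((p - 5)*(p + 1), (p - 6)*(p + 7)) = 1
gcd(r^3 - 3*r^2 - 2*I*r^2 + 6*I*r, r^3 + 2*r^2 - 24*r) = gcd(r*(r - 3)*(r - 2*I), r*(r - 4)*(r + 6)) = r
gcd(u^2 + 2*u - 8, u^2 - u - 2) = u - 2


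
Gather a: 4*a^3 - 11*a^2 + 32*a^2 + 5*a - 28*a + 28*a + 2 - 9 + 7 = 4*a^3 + 21*a^2 + 5*a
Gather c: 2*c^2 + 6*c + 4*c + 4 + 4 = 2*c^2 + 10*c + 8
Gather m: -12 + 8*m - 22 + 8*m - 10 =16*m - 44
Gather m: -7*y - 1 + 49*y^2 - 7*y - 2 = 49*y^2 - 14*y - 3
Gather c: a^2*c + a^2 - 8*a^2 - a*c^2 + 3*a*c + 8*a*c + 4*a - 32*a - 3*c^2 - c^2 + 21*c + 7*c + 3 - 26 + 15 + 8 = -7*a^2 - 28*a + c^2*(-a - 4) + c*(a^2 + 11*a + 28)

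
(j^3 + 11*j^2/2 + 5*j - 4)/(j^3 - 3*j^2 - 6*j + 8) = (j^2 + 7*j/2 - 2)/(j^2 - 5*j + 4)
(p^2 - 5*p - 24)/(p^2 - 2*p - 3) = (-p^2 + 5*p + 24)/(-p^2 + 2*p + 3)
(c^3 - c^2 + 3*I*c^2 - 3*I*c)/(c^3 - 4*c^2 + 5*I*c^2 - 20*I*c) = (c^2 + c*(-1 + 3*I) - 3*I)/(c^2 + c*(-4 + 5*I) - 20*I)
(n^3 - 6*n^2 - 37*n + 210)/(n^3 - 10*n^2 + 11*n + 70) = (n + 6)/(n + 2)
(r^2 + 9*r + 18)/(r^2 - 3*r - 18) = (r + 6)/(r - 6)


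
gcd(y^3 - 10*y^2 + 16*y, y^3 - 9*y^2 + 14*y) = y^2 - 2*y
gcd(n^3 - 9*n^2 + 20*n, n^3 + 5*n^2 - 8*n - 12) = 1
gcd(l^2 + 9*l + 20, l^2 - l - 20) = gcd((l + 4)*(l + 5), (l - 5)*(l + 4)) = l + 4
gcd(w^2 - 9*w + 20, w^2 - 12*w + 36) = 1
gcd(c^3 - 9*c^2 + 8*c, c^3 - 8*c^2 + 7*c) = c^2 - c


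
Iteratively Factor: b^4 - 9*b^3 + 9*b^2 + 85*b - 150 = (b - 5)*(b^3 - 4*b^2 - 11*b + 30) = (b - 5)*(b - 2)*(b^2 - 2*b - 15) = (b - 5)*(b - 2)*(b + 3)*(b - 5)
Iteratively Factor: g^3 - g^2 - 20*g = (g)*(g^2 - g - 20) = g*(g - 5)*(g + 4)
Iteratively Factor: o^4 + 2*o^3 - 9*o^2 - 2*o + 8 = (o + 1)*(o^3 + o^2 - 10*o + 8) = (o - 1)*(o + 1)*(o^2 + 2*o - 8) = (o - 1)*(o + 1)*(o + 4)*(o - 2)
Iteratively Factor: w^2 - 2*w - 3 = (w + 1)*(w - 3)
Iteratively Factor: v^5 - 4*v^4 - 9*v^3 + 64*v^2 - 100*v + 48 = (v + 4)*(v^4 - 8*v^3 + 23*v^2 - 28*v + 12) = (v - 2)*(v + 4)*(v^3 - 6*v^2 + 11*v - 6) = (v - 2)*(v - 1)*(v + 4)*(v^2 - 5*v + 6) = (v - 2)^2*(v - 1)*(v + 4)*(v - 3)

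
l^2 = l^2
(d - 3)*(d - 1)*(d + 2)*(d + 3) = d^4 + d^3 - 11*d^2 - 9*d + 18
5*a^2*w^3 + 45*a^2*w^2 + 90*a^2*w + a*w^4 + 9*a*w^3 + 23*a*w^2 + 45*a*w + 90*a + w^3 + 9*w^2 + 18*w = (5*a + w)*(w + 3)*(w + 6)*(a*w + 1)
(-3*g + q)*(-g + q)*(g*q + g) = 3*g^3*q + 3*g^3 - 4*g^2*q^2 - 4*g^2*q + g*q^3 + g*q^2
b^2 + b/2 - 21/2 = (b - 3)*(b + 7/2)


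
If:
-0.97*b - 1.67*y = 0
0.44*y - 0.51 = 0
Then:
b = -2.00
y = 1.16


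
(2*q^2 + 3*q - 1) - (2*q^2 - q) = 4*q - 1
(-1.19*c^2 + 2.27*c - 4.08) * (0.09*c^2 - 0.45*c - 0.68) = -0.1071*c^4 + 0.7398*c^3 - 0.5795*c^2 + 0.2924*c + 2.7744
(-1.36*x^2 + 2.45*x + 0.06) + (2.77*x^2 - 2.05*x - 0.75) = 1.41*x^2 + 0.4*x - 0.69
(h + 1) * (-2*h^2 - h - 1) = -2*h^3 - 3*h^2 - 2*h - 1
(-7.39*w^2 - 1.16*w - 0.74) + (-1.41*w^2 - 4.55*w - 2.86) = -8.8*w^2 - 5.71*w - 3.6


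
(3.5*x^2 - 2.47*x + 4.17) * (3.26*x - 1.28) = 11.41*x^3 - 12.5322*x^2 + 16.7558*x - 5.3376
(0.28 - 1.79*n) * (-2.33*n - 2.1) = 4.1707*n^2 + 3.1066*n - 0.588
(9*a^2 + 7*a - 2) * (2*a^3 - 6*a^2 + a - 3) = 18*a^5 - 40*a^4 - 37*a^3 - 8*a^2 - 23*a + 6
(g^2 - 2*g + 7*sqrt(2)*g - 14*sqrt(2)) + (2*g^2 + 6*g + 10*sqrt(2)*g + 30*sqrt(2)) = 3*g^2 + 4*g + 17*sqrt(2)*g + 16*sqrt(2)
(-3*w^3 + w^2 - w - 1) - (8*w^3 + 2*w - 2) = -11*w^3 + w^2 - 3*w + 1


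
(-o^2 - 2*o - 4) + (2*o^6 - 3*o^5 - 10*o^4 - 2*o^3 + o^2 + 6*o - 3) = 2*o^6 - 3*o^5 - 10*o^4 - 2*o^3 + 4*o - 7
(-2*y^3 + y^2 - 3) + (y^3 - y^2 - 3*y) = -y^3 - 3*y - 3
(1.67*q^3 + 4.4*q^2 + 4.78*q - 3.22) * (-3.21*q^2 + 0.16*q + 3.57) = -5.3607*q^5 - 13.8568*q^4 - 8.6779*q^3 + 26.809*q^2 + 16.5494*q - 11.4954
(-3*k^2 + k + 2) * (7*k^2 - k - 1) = -21*k^4 + 10*k^3 + 16*k^2 - 3*k - 2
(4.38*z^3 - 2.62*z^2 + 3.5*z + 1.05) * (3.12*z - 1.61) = 13.6656*z^4 - 15.2262*z^3 + 15.1382*z^2 - 2.359*z - 1.6905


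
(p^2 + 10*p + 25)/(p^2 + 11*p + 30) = (p + 5)/(p + 6)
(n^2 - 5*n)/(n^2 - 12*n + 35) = n/(n - 7)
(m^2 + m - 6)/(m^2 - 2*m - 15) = (m - 2)/(m - 5)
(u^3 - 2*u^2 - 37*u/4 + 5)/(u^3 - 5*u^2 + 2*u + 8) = (u^2 + 2*u - 5/4)/(u^2 - u - 2)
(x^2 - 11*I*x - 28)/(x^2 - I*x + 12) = (x - 7*I)/(x + 3*I)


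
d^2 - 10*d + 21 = (d - 7)*(d - 3)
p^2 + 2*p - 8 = (p - 2)*(p + 4)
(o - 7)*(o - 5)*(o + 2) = o^3 - 10*o^2 + 11*o + 70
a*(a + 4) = a^2 + 4*a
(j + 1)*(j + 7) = j^2 + 8*j + 7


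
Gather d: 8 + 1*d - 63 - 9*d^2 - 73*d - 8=-9*d^2 - 72*d - 63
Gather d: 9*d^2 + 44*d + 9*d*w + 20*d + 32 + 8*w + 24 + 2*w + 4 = 9*d^2 + d*(9*w + 64) + 10*w + 60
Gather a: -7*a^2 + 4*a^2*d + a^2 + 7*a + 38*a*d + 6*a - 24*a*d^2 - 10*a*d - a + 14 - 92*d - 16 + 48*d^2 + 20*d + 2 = a^2*(4*d - 6) + a*(-24*d^2 + 28*d + 12) + 48*d^2 - 72*d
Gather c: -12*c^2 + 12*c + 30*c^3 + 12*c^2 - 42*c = 30*c^3 - 30*c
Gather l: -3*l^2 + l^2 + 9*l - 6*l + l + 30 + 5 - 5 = -2*l^2 + 4*l + 30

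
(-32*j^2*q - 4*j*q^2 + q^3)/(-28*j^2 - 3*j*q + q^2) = q*(-8*j + q)/(-7*j + q)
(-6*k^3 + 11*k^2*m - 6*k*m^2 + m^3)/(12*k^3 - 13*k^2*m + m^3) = (-2*k + m)/(4*k + m)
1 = 1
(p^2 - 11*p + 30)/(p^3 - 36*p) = (p - 5)/(p*(p + 6))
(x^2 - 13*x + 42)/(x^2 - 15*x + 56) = (x - 6)/(x - 8)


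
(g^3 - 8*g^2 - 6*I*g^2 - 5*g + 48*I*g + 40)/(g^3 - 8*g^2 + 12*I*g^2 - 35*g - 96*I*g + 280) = (g^2 - 6*I*g - 5)/(g^2 + 12*I*g - 35)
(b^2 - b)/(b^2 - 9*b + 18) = b*(b - 1)/(b^2 - 9*b + 18)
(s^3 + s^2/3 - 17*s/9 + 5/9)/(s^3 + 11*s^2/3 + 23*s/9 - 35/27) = 3*(s - 1)/(3*s + 7)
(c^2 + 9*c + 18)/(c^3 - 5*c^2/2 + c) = 2*(c^2 + 9*c + 18)/(c*(2*c^2 - 5*c + 2))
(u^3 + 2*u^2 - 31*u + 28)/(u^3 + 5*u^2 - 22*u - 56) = (u - 1)/(u + 2)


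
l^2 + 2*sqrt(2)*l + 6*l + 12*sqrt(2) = (l + 6)*(l + 2*sqrt(2))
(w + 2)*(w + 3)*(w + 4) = w^3 + 9*w^2 + 26*w + 24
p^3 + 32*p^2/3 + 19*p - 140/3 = (p - 4/3)*(p + 5)*(p + 7)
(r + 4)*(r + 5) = r^2 + 9*r + 20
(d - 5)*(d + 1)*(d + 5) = d^3 + d^2 - 25*d - 25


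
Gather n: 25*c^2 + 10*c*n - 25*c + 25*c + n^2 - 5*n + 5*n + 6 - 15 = 25*c^2 + 10*c*n + n^2 - 9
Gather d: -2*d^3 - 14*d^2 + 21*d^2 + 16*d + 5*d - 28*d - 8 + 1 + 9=-2*d^3 + 7*d^2 - 7*d + 2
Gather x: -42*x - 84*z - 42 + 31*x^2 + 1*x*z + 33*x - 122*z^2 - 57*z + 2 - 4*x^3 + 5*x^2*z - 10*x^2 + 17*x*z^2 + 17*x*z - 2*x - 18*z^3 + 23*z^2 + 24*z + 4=-4*x^3 + x^2*(5*z + 21) + x*(17*z^2 + 18*z - 11) - 18*z^3 - 99*z^2 - 117*z - 36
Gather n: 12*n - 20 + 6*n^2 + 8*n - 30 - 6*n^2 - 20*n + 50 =0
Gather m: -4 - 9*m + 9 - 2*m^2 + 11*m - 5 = -2*m^2 + 2*m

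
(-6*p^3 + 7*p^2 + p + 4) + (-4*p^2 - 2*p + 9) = -6*p^3 + 3*p^2 - p + 13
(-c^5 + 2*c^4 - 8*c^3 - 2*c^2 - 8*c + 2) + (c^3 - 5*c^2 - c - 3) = -c^5 + 2*c^4 - 7*c^3 - 7*c^2 - 9*c - 1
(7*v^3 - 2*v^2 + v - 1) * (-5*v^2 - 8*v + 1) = -35*v^5 - 46*v^4 + 18*v^3 - 5*v^2 + 9*v - 1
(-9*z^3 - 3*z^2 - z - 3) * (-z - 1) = 9*z^4 + 12*z^3 + 4*z^2 + 4*z + 3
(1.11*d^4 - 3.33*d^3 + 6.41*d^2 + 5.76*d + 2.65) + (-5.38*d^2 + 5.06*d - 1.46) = 1.11*d^4 - 3.33*d^3 + 1.03*d^2 + 10.82*d + 1.19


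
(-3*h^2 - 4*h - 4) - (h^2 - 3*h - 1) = -4*h^2 - h - 3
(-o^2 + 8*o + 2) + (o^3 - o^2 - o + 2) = o^3 - 2*o^2 + 7*o + 4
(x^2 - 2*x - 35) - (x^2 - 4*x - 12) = 2*x - 23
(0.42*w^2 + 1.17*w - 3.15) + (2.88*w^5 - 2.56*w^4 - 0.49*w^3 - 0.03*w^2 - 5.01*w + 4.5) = 2.88*w^5 - 2.56*w^4 - 0.49*w^3 + 0.39*w^2 - 3.84*w + 1.35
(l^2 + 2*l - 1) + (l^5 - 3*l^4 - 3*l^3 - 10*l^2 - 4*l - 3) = l^5 - 3*l^4 - 3*l^3 - 9*l^2 - 2*l - 4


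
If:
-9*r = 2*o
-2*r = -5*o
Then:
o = 0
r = 0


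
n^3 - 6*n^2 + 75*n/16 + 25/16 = (n - 5)*(n - 5/4)*(n + 1/4)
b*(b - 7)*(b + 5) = b^3 - 2*b^2 - 35*b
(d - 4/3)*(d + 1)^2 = d^3 + 2*d^2/3 - 5*d/3 - 4/3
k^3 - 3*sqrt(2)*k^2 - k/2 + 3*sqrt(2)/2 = (k - 3*sqrt(2))*(k - sqrt(2)/2)*(k + sqrt(2)/2)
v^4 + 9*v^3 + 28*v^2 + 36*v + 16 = (v + 1)*(v + 2)^2*(v + 4)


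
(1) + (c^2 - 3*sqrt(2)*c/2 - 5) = c^2 - 3*sqrt(2)*c/2 - 4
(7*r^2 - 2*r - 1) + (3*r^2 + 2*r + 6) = 10*r^2 + 5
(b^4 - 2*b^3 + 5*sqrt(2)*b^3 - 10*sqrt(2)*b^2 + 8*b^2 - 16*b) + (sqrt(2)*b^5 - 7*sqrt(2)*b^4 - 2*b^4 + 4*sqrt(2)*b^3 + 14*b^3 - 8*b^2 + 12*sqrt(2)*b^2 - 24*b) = sqrt(2)*b^5 - 7*sqrt(2)*b^4 - b^4 + 12*b^3 + 9*sqrt(2)*b^3 + 2*sqrt(2)*b^2 - 40*b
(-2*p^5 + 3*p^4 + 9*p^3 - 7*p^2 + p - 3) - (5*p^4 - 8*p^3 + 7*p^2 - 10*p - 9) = -2*p^5 - 2*p^4 + 17*p^3 - 14*p^2 + 11*p + 6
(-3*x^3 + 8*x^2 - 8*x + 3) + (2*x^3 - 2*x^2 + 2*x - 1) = -x^3 + 6*x^2 - 6*x + 2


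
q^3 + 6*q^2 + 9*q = q*(q + 3)^2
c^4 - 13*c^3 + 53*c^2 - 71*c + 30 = (c - 6)*(c - 5)*(c - 1)^2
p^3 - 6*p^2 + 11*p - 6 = (p - 3)*(p - 2)*(p - 1)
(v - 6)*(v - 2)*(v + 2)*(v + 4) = v^4 - 2*v^3 - 28*v^2 + 8*v + 96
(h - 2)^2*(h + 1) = h^3 - 3*h^2 + 4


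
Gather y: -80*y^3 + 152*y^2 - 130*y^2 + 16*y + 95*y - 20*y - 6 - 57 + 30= -80*y^3 + 22*y^2 + 91*y - 33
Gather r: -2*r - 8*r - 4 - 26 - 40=-10*r - 70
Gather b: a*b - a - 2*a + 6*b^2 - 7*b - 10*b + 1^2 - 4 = -3*a + 6*b^2 + b*(a - 17) - 3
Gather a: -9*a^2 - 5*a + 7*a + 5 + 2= -9*a^2 + 2*a + 7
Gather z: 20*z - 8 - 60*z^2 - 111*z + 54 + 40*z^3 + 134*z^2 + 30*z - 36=40*z^3 + 74*z^2 - 61*z + 10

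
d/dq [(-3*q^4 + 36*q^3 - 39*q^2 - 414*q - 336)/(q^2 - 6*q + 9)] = 6*(-q^4 + 12*q^3 - 54*q^2 + 108*q + 319)/(q^3 - 9*q^2 + 27*q - 27)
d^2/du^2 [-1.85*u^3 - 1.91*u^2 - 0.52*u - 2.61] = -11.1*u - 3.82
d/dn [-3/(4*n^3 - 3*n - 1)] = 9*(4*n^2 - 1)/(-4*n^3 + 3*n + 1)^2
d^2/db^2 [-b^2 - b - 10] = -2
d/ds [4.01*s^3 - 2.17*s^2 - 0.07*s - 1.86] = 12.03*s^2 - 4.34*s - 0.07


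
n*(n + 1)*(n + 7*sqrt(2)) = n^3 + n^2 + 7*sqrt(2)*n^2 + 7*sqrt(2)*n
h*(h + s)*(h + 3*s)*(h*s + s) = h^4*s + 4*h^3*s^2 + h^3*s + 3*h^2*s^3 + 4*h^2*s^2 + 3*h*s^3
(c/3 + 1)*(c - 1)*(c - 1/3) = c^3/3 + 5*c^2/9 - 11*c/9 + 1/3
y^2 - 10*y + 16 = (y - 8)*(y - 2)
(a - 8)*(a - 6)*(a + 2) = a^3 - 12*a^2 + 20*a + 96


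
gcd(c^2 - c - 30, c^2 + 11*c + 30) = c + 5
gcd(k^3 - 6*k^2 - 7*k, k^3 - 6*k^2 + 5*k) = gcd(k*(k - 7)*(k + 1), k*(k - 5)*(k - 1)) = k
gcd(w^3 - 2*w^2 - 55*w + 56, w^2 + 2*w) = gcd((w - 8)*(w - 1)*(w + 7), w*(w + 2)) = 1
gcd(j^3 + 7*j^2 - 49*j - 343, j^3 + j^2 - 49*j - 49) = j^2 - 49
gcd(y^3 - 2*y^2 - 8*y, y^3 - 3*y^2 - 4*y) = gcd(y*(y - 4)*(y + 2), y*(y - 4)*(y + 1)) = y^2 - 4*y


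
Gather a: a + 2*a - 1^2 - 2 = 3*a - 3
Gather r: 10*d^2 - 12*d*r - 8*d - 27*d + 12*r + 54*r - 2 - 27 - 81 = 10*d^2 - 35*d + r*(66 - 12*d) - 110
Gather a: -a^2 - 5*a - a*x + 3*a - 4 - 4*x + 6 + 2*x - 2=-a^2 + a*(-x - 2) - 2*x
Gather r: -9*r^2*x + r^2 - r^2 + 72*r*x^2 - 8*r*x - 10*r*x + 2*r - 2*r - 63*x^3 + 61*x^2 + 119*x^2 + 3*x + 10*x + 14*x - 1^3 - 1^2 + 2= -9*r^2*x + r*(72*x^2 - 18*x) - 63*x^3 + 180*x^2 + 27*x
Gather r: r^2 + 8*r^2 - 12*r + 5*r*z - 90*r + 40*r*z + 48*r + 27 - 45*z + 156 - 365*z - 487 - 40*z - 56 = 9*r^2 + r*(45*z - 54) - 450*z - 360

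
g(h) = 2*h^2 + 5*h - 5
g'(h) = 4*h + 5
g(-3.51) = 2.09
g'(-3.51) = -9.04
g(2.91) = 26.49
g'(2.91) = 16.64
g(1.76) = 10.00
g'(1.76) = 12.04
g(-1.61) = -7.87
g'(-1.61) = -1.44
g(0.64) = -0.98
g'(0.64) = 7.56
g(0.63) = -1.06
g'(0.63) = 7.52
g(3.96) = 46.16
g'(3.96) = 20.84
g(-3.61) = 3.01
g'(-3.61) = -9.44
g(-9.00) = 112.00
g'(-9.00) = -31.00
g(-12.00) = 223.00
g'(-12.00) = -43.00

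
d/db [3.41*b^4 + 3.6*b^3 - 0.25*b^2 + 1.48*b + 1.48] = 13.64*b^3 + 10.8*b^2 - 0.5*b + 1.48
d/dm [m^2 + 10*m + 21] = 2*m + 10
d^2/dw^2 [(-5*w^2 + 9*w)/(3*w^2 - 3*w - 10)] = 4*(18*w^3 - 225*w^2 + 405*w - 385)/(27*w^6 - 81*w^5 - 189*w^4 + 513*w^3 + 630*w^2 - 900*w - 1000)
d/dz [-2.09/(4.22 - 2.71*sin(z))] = -5.6639*cos(z)/(2.71*sin(z) - 4.22)^2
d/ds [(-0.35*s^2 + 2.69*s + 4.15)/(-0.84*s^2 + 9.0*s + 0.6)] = (-0.8904*s^2 + 6.552*s - 35.736)/(0.7056*s^4 - 15.12*s^3 + 79.992*s^2 + 10.8*s + 0.36)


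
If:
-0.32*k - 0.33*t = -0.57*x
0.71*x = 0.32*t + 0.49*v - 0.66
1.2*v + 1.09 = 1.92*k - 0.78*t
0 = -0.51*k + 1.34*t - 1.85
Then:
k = 7.28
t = 4.15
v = 8.04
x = 6.49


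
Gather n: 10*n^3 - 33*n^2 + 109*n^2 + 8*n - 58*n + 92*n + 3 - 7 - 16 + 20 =10*n^3 + 76*n^2 + 42*n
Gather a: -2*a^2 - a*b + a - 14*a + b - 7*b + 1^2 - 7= -2*a^2 + a*(-b - 13) - 6*b - 6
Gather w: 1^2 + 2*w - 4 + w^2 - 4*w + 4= w^2 - 2*w + 1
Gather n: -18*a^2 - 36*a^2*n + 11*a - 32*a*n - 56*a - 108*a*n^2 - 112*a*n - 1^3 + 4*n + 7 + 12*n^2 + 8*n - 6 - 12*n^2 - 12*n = -18*a^2 - 108*a*n^2 - 45*a + n*(-36*a^2 - 144*a)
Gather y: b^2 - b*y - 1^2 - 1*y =b^2 + y*(-b - 1) - 1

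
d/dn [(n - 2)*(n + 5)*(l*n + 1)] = 3*l*n^2 + 6*l*n - 10*l + 2*n + 3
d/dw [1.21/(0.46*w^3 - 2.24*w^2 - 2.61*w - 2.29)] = (-1.6698*w^2 + 5.4208*w + 3.1581)/(-0.46*w^3 + 2.24*w^2 + 2.61*w + 2.29)^2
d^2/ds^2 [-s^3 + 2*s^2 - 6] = 4 - 6*s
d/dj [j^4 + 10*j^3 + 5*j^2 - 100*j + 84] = 4*j^3 + 30*j^2 + 10*j - 100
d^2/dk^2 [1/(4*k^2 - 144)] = 3*(k^2 + 12)/(2*(k^2 - 36)^3)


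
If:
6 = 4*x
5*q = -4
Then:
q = -4/5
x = 3/2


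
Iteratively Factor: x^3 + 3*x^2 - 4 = (x + 2)*(x^2 + x - 2) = (x - 1)*(x + 2)*(x + 2)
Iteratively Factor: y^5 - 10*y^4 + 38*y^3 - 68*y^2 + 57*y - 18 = (y - 3)*(y^4 - 7*y^3 + 17*y^2 - 17*y + 6) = (y - 3)^2*(y^3 - 4*y^2 + 5*y - 2) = (y - 3)^2*(y - 1)*(y^2 - 3*y + 2) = (y - 3)^2*(y - 2)*(y - 1)*(y - 1)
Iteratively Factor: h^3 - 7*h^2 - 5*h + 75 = (h + 3)*(h^2 - 10*h + 25) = (h - 5)*(h + 3)*(h - 5)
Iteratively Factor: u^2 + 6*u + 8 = (u + 2)*(u + 4)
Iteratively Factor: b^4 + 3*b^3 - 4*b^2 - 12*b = (b + 2)*(b^3 + b^2 - 6*b) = (b + 2)*(b + 3)*(b^2 - 2*b) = b*(b + 2)*(b + 3)*(b - 2)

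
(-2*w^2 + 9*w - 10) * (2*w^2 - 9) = -4*w^4 + 18*w^3 - 2*w^2 - 81*w + 90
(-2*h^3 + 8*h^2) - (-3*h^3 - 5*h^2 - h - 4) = h^3 + 13*h^2 + h + 4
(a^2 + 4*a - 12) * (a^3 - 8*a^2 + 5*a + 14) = a^5 - 4*a^4 - 39*a^3 + 130*a^2 - 4*a - 168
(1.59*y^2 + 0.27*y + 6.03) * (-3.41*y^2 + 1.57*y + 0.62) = -5.4219*y^4 + 1.5756*y^3 - 19.1526*y^2 + 9.6345*y + 3.7386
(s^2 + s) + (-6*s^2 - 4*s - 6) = -5*s^2 - 3*s - 6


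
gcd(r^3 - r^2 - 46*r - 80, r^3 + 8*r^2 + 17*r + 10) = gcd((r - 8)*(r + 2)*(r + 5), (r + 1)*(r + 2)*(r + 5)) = r^2 + 7*r + 10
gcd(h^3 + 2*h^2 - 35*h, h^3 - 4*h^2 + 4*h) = h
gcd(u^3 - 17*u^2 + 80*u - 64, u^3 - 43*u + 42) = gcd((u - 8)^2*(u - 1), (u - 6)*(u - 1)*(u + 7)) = u - 1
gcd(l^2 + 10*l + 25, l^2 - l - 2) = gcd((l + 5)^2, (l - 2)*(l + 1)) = 1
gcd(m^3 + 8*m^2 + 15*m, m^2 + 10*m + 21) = m + 3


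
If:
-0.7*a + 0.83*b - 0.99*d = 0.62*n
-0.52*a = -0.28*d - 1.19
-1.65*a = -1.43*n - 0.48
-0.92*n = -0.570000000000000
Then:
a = 0.83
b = -2.07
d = -2.71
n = 0.62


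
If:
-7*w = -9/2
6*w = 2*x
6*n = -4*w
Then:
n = -3/7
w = 9/14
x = 27/14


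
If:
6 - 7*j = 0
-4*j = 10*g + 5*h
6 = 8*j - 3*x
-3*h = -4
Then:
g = -106/105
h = 4/3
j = 6/7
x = 2/7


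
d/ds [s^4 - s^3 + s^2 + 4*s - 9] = 4*s^3 - 3*s^2 + 2*s + 4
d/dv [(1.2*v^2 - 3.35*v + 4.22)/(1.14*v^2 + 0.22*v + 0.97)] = (4.083*v^2 - 7.2936*v - 4.1779)/(1.2996*v^4 + 0.5016*v^3 + 2.26*v^2 + 0.4268*v + 0.9409)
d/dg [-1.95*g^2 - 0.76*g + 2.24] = -3.9*g - 0.76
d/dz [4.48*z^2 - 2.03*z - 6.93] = 8.96*z - 2.03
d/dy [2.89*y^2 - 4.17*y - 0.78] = 5.78*y - 4.17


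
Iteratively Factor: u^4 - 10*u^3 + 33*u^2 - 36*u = (u - 3)*(u^3 - 7*u^2 + 12*u) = (u - 3)^2*(u^2 - 4*u) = u*(u - 3)^2*(u - 4)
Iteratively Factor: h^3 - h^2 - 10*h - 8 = (h - 4)*(h^2 + 3*h + 2) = (h - 4)*(h + 1)*(h + 2)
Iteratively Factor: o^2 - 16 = (o + 4)*(o - 4)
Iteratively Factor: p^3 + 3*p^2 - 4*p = (p + 4)*(p^2 - p) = (p - 1)*(p + 4)*(p)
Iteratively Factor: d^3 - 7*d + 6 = (d + 3)*(d^2 - 3*d + 2) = (d - 1)*(d + 3)*(d - 2)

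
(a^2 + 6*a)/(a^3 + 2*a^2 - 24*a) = 1/(a - 4)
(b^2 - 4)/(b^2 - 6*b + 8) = (b + 2)/(b - 4)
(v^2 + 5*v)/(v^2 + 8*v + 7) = v*(v + 5)/(v^2 + 8*v + 7)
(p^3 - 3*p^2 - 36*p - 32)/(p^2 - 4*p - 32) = p + 1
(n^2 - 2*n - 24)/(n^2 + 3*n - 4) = (n - 6)/(n - 1)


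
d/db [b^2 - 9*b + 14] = 2*b - 9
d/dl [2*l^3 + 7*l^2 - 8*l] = 6*l^2 + 14*l - 8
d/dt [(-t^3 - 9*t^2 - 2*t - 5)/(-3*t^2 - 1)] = (3*t^4 - 3*t^2 - 12*t + 2)/(9*t^4 + 6*t^2 + 1)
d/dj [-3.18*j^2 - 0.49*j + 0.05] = -6.36*j - 0.49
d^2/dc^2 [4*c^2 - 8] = 8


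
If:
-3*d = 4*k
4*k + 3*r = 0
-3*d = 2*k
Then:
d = 0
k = 0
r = 0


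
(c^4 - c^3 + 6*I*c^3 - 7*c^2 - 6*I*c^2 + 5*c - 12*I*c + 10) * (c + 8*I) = c^5 - c^4 + 14*I*c^4 - 55*c^3 - 14*I*c^3 + 53*c^2 - 68*I*c^2 + 106*c + 40*I*c + 80*I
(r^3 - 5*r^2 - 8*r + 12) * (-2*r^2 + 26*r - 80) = -2*r^5 + 36*r^4 - 194*r^3 + 168*r^2 + 952*r - 960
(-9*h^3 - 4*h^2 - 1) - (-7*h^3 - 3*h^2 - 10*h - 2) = -2*h^3 - h^2 + 10*h + 1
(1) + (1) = 2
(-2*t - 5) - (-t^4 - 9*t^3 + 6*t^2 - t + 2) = t^4 + 9*t^3 - 6*t^2 - t - 7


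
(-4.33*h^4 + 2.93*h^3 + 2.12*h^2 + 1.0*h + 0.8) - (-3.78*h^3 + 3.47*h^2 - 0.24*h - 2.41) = -4.33*h^4 + 6.71*h^3 - 1.35*h^2 + 1.24*h + 3.21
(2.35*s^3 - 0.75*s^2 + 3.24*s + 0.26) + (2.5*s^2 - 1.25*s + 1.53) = 2.35*s^3 + 1.75*s^2 + 1.99*s + 1.79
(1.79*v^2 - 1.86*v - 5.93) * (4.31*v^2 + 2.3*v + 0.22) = 7.7149*v^4 - 3.8996*v^3 - 29.4425*v^2 - 14.0482*v - 1.3046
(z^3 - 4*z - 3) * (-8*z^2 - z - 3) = -8*z^5 - z^4 + 29*z^3 + 28*z^2 + 15*z + 9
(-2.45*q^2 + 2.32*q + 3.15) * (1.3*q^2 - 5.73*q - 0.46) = -3.185*q^4 + 17.0545*q^3 - 8.0716*q^2 - 19.1167*q - 1.449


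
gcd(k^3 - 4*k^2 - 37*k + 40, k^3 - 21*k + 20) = k^2 + 4*k - 5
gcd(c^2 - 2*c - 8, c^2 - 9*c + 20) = c - 4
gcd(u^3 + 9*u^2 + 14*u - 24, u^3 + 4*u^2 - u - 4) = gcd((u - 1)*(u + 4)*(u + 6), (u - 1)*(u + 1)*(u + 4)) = u^2 + 3*u - 4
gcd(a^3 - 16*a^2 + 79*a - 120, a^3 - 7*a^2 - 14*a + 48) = a - 8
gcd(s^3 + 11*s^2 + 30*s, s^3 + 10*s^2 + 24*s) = s^2 + 6*s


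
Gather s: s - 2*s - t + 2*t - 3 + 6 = -s + t + 3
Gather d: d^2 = d^2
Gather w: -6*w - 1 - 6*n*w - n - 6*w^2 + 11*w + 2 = -n - 6*w^2 + w*(5 - 6*n) + 1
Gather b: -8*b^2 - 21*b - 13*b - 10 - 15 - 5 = -8*b^2 - 34*b - 30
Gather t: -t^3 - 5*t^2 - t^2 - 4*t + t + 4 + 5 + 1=-t^3 - 6*t^2 - 3*t + 10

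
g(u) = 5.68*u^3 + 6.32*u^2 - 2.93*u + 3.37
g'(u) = 17.04*u^2 + 12.64*u - 2.93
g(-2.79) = -62.62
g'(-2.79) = 94.45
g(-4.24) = -303.55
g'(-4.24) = 249.81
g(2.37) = 107.54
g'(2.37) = 122.74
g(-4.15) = -281.59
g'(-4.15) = 238.09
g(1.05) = 13.84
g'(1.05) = 29.13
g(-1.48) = 3.14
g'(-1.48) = 15.69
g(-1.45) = 3.59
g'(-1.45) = 14.57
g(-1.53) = 2.30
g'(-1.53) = 17.62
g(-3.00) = -84.32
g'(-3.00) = 112.51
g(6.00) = 1440.19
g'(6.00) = 686.35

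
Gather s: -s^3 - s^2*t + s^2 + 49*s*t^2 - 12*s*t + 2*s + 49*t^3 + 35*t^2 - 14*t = -s^3 + s^2*(1 - t) + s*(49*t^2 - 12*t + 2) + 49*t^3 + 35*t^2 - 14*t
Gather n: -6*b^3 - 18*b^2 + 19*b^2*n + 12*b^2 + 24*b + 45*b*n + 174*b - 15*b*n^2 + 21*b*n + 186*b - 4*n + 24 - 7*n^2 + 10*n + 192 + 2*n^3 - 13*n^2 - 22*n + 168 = -6*b^3 - 6*b^2 + 384*b + 2*n^3 + n^2*(-15*b - 20) + n*(19*b^2 + 66*b - 16) + 384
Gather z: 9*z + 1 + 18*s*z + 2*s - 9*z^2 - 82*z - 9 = 2*s - 9*z^2 + z*(18*s - 73) - 8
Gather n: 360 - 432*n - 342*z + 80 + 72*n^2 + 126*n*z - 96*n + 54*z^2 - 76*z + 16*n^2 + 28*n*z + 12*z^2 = 88*n^2 + n*(154*z - 528) + 66*z^2 - 418*z + 440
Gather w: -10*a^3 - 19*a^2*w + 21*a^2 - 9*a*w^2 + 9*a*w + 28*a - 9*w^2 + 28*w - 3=-10*a^3 + 21*a^2 + 28*a + w^2*(-9*a - 9) + w*(-19*a^2 + 9*a + 28) - 3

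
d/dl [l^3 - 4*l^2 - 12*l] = 3*l^2 - 8*l - 12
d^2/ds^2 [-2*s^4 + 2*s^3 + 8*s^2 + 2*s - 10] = -24*s^2 + 12*s + 16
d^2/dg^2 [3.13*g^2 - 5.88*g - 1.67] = 6.26000000000000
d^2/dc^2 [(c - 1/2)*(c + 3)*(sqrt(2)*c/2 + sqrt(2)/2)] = sqrt(2)*(6*c + 7)/2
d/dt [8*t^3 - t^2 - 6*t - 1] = 24*t^2 - 2*t - 6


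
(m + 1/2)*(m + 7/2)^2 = m^3 + 15*m^2/2 + 63*m/4 + 49/8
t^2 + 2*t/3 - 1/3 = (t - 1/3)*(t + 1)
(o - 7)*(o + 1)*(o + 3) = o^3 - 3*o^2 - 25*o - 21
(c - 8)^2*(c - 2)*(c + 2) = c^4 - 16*c^3 + 60*c^2 + 64*c - 256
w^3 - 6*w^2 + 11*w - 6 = (w - 3)*(w - 2)*(w - 1)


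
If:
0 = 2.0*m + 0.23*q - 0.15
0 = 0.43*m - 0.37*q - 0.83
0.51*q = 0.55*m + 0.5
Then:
No Solution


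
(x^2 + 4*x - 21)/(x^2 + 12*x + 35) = (x - 3)/(x + 5)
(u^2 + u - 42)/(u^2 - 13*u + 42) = (u + 7)/(u - 7)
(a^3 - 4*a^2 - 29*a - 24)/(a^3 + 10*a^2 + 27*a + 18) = (a - 8)/(a + 6)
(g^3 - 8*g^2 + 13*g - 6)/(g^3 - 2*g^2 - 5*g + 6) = (g^2 - 7*g + 6)/(g^2 - g - 6)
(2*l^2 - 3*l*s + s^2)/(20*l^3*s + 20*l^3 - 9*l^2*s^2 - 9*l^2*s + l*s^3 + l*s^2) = (2*l^2 - 3*l*s + s^2)/(l*(20*l^2*s + 20*l^2 - 9*l*s^2 - 9*l*s + s^3 + s^2))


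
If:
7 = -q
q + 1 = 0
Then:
No Solution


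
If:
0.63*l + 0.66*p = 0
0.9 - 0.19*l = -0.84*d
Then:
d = -0.236961451247166*p - 1.07142857142857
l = -1.04761904761905*p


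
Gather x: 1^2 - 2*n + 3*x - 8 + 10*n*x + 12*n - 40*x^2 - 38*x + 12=10*n - 40*x^2 + x*(10*n - 35) + 5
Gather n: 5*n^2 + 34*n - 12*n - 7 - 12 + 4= 5*n^2 + 22*n - 15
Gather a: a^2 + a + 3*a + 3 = a^2 + 4*a + 3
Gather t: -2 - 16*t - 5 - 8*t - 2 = -24*t - 9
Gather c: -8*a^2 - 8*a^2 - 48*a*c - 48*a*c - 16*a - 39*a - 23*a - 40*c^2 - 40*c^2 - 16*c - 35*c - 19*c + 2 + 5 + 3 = -16*a^2 - 78*a - 80*c^2 + c*(-96*a - 70) + 10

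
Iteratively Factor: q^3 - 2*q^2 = (q)*(q^2 - 2*q) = q*(q - 2)*(q)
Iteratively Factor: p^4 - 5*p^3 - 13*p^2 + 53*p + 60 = (p - 5)*(p^3 - 13*p - 12) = (p - 5)*(p - 4)*(p^2 + 4*p + 3) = (p - 5)*(p - 4)*(p + 1)*(p + 3)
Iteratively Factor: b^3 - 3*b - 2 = (b + 1)*(b^2 - b - 2) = (b + 1)^2*(b - 2)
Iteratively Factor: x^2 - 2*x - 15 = (x + 3)*(x - 5)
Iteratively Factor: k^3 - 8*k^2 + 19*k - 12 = (k - 3)*(k^2 - 5*k + 4) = (k - 3)*(k - 1)*(k - 4)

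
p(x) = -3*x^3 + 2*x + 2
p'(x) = 2 - 9*x^2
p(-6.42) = 782.99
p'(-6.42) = -368.95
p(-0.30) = 1.48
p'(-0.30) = 1.19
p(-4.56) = 277.34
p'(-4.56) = -185.14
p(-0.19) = 1.64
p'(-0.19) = 1.68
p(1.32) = -2.26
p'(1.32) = -13.68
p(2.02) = -18.69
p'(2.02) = -34.72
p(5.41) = -462.20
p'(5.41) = -261.41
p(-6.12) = 677.42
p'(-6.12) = -335.09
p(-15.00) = 10097.00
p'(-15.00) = -2023.00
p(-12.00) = 5162.00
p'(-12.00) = -1294.00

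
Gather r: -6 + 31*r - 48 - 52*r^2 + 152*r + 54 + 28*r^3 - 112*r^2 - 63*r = 28*r^3 - 164*r^2 + 120*r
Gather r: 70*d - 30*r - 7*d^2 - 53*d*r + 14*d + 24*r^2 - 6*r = -7*d^2 + 84*d + 24*r^2 + r*(-53*d - 36)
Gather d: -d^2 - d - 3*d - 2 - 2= -d^2 - 4*d - 4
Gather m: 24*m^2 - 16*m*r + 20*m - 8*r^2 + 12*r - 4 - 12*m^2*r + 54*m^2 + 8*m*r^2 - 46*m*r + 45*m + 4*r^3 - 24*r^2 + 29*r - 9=m^2*(78 - 12*r) + m*(8*r^2 - 62*r + 65) + 4*r^3 - 32*r^2 + 41*r - 13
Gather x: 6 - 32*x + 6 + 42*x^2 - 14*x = 42*x^2 - 46*x + 12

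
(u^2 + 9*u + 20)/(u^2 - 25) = (u + 4)/(u - 5)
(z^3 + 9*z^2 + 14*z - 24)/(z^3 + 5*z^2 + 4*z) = (z^2 + 5*z - 6)/(z*(z + 1))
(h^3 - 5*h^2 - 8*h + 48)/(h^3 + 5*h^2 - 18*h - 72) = (h - 4)/(h + 6)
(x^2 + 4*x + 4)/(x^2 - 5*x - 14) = (x + 2)/(x - 7)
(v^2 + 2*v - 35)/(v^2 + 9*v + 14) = (v - 5)/(v + 2)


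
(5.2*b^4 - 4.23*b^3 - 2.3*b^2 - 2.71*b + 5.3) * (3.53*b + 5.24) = 18.356*b^5 + 12.3161*b^4 - 30.2842*b^3 - 21.6183*b^2 + 4.5086*b + 27.772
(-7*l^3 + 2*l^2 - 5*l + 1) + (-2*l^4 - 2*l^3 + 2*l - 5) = -2*l^4 - 9*l^3 + 2*l^2 - 3*l - 4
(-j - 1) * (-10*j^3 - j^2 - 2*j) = 10*j^4 + 11*j^3 + 3*j^2 + 2*j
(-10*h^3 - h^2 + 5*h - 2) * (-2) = 20*h^3 + 2*h^2 - 10*h + 4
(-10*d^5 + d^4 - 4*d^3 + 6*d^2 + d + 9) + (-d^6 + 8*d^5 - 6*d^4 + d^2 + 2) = -d^6 - 2*d^5 - 5*d^4 - 4*d^3 + 7*d^2 + d + 11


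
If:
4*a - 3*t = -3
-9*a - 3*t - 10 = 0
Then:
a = -1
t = -1/3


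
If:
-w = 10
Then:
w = -10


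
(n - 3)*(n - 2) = n^2 - 5*n + 6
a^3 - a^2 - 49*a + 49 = (a - 7)*(a - 1)*(a + 7)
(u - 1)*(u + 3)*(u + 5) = u^3 + 7*u^2 + 7*u - 15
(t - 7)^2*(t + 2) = t^3 - 12*t^2 + 21*t + 98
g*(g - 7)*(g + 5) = g^3 - 2*g^2 - 35*g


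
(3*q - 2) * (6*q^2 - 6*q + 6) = 18*q^3 - 30*q^2 + 30*q - 12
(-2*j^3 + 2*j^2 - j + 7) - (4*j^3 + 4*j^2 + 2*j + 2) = -6*j^3 - 2*j^2 - 3*j + 5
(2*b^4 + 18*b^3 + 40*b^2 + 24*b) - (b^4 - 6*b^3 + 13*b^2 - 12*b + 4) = b^4 + 24*b^3 + 27*b^2 + 36*b - 4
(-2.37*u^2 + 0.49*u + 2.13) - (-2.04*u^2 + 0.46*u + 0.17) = -0.33*u^2 + 0.03*u + 1.96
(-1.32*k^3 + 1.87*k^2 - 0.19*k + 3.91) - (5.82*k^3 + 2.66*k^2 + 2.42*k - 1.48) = -7.14*k^3 - 0.79*k^2 - 2.61*k + 5.39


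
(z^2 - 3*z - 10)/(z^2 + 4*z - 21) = (z^2 - 3*z - 10)/(z^2 + 4*z - 21)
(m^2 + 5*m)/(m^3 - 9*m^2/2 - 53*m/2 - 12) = 2*m*(m + 5)/(2*m^3 - 9*m^2 - 53*m - 24)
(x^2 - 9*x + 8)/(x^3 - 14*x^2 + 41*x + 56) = (x - 1)/(x^2 - 6*x - 7)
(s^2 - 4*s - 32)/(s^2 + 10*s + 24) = (s - 8)/(s + 6)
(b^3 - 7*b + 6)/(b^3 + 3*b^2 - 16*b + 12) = (b + 3)/(b + 6)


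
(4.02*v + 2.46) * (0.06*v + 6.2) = 0.2412*v^2 + 25.0716*v + 15.252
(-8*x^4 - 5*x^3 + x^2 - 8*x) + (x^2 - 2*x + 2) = -8*x^4 - 5*x^3 + 2*x^2 - 10*x + 2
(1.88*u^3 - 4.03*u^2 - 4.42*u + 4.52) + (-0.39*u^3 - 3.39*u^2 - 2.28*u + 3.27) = 1.49*u^3 - 7.42*u^2 - 6.7*u + 7.79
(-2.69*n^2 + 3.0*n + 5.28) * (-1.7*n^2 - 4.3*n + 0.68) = 4.573*n^4 + 6.467*n^3 - 23.7052*n^2 - 20.664*n + 3.5904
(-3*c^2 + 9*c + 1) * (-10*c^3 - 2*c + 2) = 30*c^5 - 90*c^4 - 4*c^3 - 24*c^2 + 16*c + 2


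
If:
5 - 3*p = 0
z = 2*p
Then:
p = 5/3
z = 10/3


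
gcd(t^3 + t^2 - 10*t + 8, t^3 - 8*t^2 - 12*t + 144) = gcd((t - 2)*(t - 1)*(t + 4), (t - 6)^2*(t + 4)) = t + 4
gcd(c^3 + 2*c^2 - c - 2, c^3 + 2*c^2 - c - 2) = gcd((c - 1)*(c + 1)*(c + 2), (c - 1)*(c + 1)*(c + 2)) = c^3 + 2*c^2 - c - 2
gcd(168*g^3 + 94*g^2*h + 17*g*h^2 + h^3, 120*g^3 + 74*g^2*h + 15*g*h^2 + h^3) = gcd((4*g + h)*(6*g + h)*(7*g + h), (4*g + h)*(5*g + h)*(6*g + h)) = 24*g^2 + 10*g*h + h^2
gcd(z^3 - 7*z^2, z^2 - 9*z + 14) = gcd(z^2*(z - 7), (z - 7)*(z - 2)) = z - 7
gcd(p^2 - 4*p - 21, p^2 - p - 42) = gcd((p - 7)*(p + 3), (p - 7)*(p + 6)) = p - 7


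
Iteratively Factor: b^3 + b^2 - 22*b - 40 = (b + 2)*(b^2 - b - 20) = (b - 5)*(b + 2)*(b + 4)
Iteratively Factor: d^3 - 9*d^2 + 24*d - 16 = (d - 1)*(d^2 - 8*d + 16) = (d - 4)*(d - 1)*(d - 4)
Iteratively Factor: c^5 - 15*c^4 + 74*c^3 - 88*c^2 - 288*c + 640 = (c - 4)*(c^4 - 11*c^3 + 30*c^2 + 32*c - 160) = (c - 5)*(c - 4)*(c^3 - 6*c^2 + 32) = (c - 5)*(c - 4)*(c + 2)*(c^2 - 8*c + 16) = (c - 5)*(c - 4)^2*(c + 2)*(c - 4)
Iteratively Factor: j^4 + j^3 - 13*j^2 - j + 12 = (j - 1)*(j^3 + 2*j^2 - 11*j - 12) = (j - 3)*(j - 1)*(j^2 + 5*j + 4) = (j - 3)*(j - 1)*(j + 4)*(j + 1)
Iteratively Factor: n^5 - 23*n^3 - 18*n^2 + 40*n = (n - 1)*(n^4 + n^3 - 22*n^2 - 40*n) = (n - 1)*(n + 4)*(n^3 - 3*n^2 - 10*n) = (n - 5)*(n - 1)*(n + 4)*(n^2 + 2*n) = n*(n - 5)*(n - 1)*(n + 4)*(n + 2)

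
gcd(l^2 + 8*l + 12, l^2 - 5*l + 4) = 1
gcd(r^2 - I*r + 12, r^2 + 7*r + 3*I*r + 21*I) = r + 3*I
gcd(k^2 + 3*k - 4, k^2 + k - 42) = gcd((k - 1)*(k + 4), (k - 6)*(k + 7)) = 1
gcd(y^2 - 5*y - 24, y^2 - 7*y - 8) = y - 8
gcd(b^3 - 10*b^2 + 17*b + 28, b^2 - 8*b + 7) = b - 7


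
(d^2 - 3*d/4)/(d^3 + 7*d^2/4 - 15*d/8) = 2/(2*d + 5)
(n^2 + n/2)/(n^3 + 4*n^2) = (n + 1/2)/(n*(n + 4))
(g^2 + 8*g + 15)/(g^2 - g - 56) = (g^2 + 8*g + 15)/(g^2 - g - 56)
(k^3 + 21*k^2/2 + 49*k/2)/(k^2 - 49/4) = 2*k*(k + 7)/(2*k - 7)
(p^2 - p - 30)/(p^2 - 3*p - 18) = (p + 5)/(p + 3)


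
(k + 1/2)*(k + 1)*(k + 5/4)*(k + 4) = k^4 + 27*k^3/4 + 107*k^2/8 + 81*k/8 + 5/2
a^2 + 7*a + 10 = (a + 2)*(a + 5)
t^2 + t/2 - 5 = (t - 2)*(t + 5/2)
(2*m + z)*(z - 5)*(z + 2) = 2*m*z^2 - 6*m*z - 20*m + z^3 - 3*z^2 - 10*z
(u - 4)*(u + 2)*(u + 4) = u^3 + 2*u^2 - 16*u - 32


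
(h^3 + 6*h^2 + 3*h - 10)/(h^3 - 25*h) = (h^2 + h - 2)/(h*(h - 5))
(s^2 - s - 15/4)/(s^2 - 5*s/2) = (s + 3/2)/s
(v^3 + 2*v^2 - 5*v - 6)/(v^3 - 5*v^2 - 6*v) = (v^2 + v - 6)/(v*(v - 6))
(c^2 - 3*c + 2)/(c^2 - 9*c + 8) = (c - 2)/(c - 8)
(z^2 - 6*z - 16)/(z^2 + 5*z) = (z^2 - 6*z - 16)/(z*(z + 5))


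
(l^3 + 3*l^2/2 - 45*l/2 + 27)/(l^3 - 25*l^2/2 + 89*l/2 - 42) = (l^2 + 3*l - 18)/(l^2 - 11*l + 28)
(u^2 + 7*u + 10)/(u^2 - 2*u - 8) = (u + 5)/(u - 4)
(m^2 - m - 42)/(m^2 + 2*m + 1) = (m^2 - m - 42)/(m^2 + 2*m + 1)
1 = 1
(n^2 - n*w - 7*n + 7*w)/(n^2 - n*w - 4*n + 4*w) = (n - 7)/(n - 4)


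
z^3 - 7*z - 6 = (z - 3)*(z + 1)*(z + 2)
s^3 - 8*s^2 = s^2*(s - 8)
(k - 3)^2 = k^2 - 6*k + 9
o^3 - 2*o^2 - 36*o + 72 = (o - 6)*(o - 2)*(o + 6)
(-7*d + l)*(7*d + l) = -49*d^2 + l^2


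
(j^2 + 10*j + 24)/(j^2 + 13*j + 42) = (j + 4)/(j + 7)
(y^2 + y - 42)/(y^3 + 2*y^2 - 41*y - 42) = 1/(y + 1)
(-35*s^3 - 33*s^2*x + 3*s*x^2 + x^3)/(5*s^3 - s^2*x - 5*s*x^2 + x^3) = (7*s + x)/(-s + x)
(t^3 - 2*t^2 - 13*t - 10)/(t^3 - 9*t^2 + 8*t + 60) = (t + 1)/(t - 6)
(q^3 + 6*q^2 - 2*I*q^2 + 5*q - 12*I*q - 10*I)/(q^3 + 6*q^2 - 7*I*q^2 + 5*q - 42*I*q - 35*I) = (q - 2*I)/(q - 7*I)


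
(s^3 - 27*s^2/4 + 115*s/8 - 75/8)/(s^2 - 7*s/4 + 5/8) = (2*s^2 - 11*s + 15)/(2*s - 1)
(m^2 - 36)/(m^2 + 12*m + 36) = (m - 6)/(m + 6)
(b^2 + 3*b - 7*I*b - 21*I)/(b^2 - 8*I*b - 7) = (b + 3)/(b - I)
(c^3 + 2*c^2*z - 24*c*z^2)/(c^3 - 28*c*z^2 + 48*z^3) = c/(c - 2*z)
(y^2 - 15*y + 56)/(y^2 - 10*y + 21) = (y - 8)/(y - 3)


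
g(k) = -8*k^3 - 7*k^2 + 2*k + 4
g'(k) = -24*k^2 - 14*k + 2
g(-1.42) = 9.95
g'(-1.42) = -26.51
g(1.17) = -16.06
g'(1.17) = -47.23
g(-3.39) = 228.44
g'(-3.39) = -226.35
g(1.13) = -14.22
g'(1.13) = -44.47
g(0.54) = 1.78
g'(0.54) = -12.56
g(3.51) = -421.17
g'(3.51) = -342.82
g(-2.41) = 70.50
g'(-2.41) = -103.65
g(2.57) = -172.89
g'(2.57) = -192.50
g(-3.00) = 151.00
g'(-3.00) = -172.00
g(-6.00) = 1468.00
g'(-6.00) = -778.00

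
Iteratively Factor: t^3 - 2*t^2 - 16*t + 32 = (t - 4)*(t^2 + 2*t - 8) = (t - 4)*(t - 2)*(t + 4)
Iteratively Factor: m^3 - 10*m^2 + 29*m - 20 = (m - 1)*(m^2 - 9*m + 20) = (m - 5)*(m - 1)*(m - 4)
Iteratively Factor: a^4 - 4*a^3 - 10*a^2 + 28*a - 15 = (a - 5)*(a^3 + a^2 - 5*a + 3) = (a - 5)*(a - 1)*(a^2 + 2*a - 3) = (a - 5)*(a - 1)*(a + 3)*(a - 1)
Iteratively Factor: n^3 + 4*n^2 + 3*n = (n)*(n^2 + 4*n + 3) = n*(n + 3)*(n + 1)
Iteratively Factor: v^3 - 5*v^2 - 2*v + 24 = (v + 2)*(v^2 - 7*v + 12) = (v - 3)*(v + 2)*(v - 4)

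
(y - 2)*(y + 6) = y^2 + 4*y - 12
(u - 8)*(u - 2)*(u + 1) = u^3 - 9*u^2 + 6*u + 16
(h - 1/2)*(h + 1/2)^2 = h^3 + h^2/2 - h/4 - 1/8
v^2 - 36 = (v - 6)*(v + 6)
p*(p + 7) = p^2 + 7*p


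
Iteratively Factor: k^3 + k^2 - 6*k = (k + 3)*(k^2 - 2*k) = (k - 2)*(k + 3)*(k)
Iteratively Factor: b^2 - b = (b - 1)*(b)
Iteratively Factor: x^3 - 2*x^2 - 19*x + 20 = (x + 4)*(x^2 - 6*x + 5) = (x - 1)*(x + 4)*(x - 5)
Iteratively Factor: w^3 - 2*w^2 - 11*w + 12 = (w - 4)*(w^2 + 2*w - 3) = (w - 4)*(w - 1)*(w + 3)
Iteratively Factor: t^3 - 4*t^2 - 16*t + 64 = (t + 4)*(t^2 - 8*t + 16) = (t - 4)*(t + 4)*(t - 4)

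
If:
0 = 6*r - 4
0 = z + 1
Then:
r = 2/3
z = -1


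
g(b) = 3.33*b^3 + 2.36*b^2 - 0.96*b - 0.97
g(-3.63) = -125.67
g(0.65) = 0.32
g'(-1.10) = 5.94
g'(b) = 9.99*b^2 + 4.72*b - 0.96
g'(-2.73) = 60.61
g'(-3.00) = 74.79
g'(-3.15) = 83.30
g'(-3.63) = 113.54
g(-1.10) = -1.49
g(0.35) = -0.87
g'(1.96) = 46.67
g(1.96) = 31.29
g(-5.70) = -535.51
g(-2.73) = -48.51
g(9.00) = 2609.12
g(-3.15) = -78.61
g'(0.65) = 6.33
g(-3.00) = -66.76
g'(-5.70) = 296.71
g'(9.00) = 850.71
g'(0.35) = 1.92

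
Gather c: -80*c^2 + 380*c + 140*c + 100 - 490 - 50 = -80*c^2 + 520*c - 440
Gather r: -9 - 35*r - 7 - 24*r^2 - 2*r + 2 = -24*r^2 - 37*r - 14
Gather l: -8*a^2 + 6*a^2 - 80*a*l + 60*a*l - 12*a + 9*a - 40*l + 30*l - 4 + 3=-2*a^2 - 3*a + l*(-20*a - 10) - 1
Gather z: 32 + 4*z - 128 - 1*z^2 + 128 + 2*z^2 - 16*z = z^2 - 12*z + 32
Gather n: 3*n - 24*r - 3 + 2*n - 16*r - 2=5*n - 40*r - 5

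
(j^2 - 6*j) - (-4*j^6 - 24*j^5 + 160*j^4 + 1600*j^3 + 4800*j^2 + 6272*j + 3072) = 4*j^6 + 24*j^5 - 160*j^4 - 1600*j^3 - 4799*j^2 - 6278*j - 3072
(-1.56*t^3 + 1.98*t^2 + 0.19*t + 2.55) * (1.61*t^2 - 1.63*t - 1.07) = -2.5116*t^5 + 5.7306*t^4 - 1.2523*t^3 + 1.6772*t^2 - 4.3598*t - 2.7285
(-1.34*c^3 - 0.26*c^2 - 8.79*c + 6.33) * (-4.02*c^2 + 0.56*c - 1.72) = 5.3868*c^5 + 0.2948*c^4 + 37.495*c^3 - 29.9218*c^2 + 18.6636*c - 10.8876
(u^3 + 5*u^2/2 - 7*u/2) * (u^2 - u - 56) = u^5 + 3*u^4/2 - 62*u^3 - 273*u^2/2 + 196*u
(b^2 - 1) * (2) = 2*b^2 - 2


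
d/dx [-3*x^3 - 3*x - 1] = -9*x^2 - 3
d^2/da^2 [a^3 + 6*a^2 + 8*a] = 6*a + 12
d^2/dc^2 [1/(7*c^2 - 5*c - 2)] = 2*(49*c^2 - 35*c - (14*c - 5)^2 - 14)/(-7*c^2 + 5*c + 2)^3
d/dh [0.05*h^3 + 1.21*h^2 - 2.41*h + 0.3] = 0.15*h^2 + 2.42*h - 2.41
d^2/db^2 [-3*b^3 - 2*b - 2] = -18*b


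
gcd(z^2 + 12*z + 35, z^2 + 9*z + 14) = z + 7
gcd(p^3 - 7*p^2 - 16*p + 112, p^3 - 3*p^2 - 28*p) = p^2 - 3*p - 28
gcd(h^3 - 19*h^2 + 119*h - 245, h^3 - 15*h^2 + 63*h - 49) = h^2 - 14*h + 49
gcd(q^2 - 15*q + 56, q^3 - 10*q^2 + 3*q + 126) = q - 7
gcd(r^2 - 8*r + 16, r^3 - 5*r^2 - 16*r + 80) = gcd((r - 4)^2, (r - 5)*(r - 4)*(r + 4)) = r - 4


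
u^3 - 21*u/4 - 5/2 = (u - 5/2)*(u + 1/2)*(u + 2)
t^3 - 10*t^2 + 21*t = t*(t - 7)*(t - 3)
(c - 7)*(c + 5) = c^2 - 2*c - 35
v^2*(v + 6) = v^3 + 6*v^2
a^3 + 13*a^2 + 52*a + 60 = (a + 2)*(a + 5)*(a + 6)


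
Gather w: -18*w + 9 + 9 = 18 - 18*w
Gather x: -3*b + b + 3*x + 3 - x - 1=-2*b + 2*x + 2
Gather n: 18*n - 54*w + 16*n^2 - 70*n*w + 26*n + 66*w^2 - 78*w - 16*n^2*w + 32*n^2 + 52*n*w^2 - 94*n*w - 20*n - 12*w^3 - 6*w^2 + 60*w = n^2*(48 - 16*w) + n*(52*w^2 - 164*w + 24) - 12*w^3 + 60*w^2 - 72*w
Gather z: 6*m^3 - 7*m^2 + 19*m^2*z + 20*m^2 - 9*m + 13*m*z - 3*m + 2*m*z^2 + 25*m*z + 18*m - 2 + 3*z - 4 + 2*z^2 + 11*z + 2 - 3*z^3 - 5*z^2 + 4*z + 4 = 6*m^3 + 13*m^2 + 6*m - 3*z^3 + z^2*(2*m - 3) + z*(19*m^2 + 38*m + 18)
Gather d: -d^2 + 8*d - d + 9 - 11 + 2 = -d^2 + 7*d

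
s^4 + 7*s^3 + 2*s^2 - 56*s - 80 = (s + 2)*(s + 5)*(s - 2*sqrt(2))*(s + 2*sqrt(2))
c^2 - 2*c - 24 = (c - 6)*(c + 4)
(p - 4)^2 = p^2 - 8*p + 16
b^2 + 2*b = b*(b + 2)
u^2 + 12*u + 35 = (u + 5)*(u + 7)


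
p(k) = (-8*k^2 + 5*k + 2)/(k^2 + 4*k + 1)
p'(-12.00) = -0.54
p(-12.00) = -12.47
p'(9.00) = -0.23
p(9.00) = -5.09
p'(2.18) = -1.06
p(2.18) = -1.74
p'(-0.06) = -3.32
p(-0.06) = 2.19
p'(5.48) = -0.44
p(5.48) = -3.98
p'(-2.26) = -17.07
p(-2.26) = 17.11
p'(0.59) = -2.01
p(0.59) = 0.58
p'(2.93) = -0.84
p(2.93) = -2.44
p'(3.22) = -0.77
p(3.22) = -2.67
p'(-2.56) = -26.92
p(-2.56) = 23.54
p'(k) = (5 - 16*k)/(k^2 + 4*k + 1) + (-2*k - 4)*(-8*k^2 + 5*k + 2)/(k^2 + 4*k + 1)^2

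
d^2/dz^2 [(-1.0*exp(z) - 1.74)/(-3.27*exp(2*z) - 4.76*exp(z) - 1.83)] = (10.6929*exp(4*z) + 58.8573840000001*exp(3*z) + 45.3457440000001*exp(2*z) - 10.935912*exp(z) - 11.807892)*exp(z)/(34.965783*exp(6*z) + 152.694612*exp(5*z) + 280.975077*exp(4*z) + 278.756072*exp(3*z) + 157.242933*exp(2*z) + 47.822292*exp(z) + 6.128487)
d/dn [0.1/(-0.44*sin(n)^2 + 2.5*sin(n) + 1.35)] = (0.088*sin(n) - 0.25)*cos(n)/(-0.44*sin(n)^2 + 2.5*sin(n) + 1.35)^2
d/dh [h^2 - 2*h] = 2*h - 2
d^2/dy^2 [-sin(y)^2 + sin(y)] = -sin(y) - 2*cos(2*y)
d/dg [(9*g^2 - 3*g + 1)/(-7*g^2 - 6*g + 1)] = (-75*g^2 + 32*g + 3)/(49*g^4 + 84*g^3 + 22*g^2 - 12*g + 1)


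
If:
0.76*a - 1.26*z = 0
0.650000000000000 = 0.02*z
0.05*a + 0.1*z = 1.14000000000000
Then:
No Solution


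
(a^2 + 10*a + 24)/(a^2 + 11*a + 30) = (a + 4)/(a + 5)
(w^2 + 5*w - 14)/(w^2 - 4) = (w + 7)/(w + 2)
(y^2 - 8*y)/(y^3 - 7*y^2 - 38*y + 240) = y/(y^2 + y - 30)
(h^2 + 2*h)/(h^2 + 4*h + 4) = h/(h + 2)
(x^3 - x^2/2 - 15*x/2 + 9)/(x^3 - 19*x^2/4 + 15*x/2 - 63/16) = 8*(x^2 + x - 6)/(8*x^2 - 26*x + 21)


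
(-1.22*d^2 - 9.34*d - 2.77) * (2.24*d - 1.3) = -2.7328*d^3 - 19.3356*d^2 + 5.9372*d + 3.601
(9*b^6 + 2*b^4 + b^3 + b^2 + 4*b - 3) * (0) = 0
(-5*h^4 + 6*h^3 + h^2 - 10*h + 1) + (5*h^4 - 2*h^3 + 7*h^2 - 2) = 4*h^3 + 8*h^2 - 10*h - 1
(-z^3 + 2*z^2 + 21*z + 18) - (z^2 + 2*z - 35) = -z^3 + z^2 + 19*z + 53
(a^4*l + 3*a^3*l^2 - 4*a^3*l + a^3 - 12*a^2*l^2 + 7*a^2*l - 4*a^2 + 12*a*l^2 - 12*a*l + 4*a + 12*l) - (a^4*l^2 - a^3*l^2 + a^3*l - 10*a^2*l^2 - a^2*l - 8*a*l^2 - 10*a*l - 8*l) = -a^4*l^2 + a^4*l + 4*a^3*l^2 - 5*a^3*l + a^3 - 2*a^2*l^2 + 8*a^2*l - 4*a^2 + 20*a*l^2 - 2*a*l + 4*a + 20*l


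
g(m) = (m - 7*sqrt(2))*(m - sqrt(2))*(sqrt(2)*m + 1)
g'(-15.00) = 1413.08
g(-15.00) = -8261.25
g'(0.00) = 8.49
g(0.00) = 14.00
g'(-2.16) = 93.08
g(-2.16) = -88.56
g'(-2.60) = 115.17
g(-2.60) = -134.32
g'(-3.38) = 158.35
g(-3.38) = -240.66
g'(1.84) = -32.35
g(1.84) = -12.36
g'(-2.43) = 106.44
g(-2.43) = -115.49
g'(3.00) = -43.33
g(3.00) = -57.36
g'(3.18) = -44.01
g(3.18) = -65.23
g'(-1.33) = 55.89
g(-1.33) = -27.15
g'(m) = sqrt(2)*(m - 7*sqrt(2))*(m - sqrt(2)) + (m - 7*sqrt(2))*(sqrt(2)*m + 1) + (m - sqrt(2))*(sqrt(2)*m + 1) = 3*sqrt(2)*m^2 - 30*m + 6*sqrt(2)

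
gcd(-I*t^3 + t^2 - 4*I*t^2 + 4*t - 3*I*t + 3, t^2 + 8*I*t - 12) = 1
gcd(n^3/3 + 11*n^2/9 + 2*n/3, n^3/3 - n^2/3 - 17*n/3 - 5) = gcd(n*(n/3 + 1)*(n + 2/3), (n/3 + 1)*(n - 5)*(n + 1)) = n + 3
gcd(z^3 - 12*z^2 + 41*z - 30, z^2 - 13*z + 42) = z - 6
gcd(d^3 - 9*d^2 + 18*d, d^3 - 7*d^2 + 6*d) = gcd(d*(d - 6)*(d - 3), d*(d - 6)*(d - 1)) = d^2 - 6*d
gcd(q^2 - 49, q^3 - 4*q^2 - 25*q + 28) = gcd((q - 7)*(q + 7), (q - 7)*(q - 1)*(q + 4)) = q - 7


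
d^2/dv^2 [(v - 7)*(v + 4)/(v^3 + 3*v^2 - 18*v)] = 2*(v^6 - 9*v^5 - 141*v^4 - 699*v^3 + 756*v^2 + 4536*v - 9072)/(v^3*(v^6 + 9*v^5 - 27*v^4 - 297*v^3 + 486*v^2 + 2916*v - 5832))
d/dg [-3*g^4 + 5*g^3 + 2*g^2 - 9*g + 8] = -12*g^3 + 15*g^2 + 4*g - 9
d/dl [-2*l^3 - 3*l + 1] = -6*l^2 - 3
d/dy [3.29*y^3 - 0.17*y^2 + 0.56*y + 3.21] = 9.87*y^2 - 0.34*y + 0.56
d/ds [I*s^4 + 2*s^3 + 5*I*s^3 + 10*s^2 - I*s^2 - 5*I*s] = 4*I*s^3 + s^2*(6 + 15*I) + 2*s*(10 - I) - 5*I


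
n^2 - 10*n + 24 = (n - 6)*(n - 4)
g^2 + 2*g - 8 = (g - 2)*(g + 4)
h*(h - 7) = h^2 - 7*h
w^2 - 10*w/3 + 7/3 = (w - 7/3)*(w - 1)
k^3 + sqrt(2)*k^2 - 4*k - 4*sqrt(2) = (k - 2)*(k + 2)*(k + sqrt(2))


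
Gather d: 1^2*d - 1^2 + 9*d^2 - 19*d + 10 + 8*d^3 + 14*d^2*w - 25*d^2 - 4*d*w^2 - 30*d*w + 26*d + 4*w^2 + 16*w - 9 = 8*d^3 + d^2*(14*w - 16) + d*(-4*w^2 - 30*w + 8) + 4*w^2 + 16*w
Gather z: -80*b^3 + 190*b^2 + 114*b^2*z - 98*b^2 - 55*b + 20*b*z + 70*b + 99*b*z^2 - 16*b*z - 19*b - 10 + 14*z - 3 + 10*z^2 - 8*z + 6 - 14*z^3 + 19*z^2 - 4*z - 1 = -80*b^3 + 92*b^2 - 4*b - 14*z^3 + z^2*(99*b + 29) + z*(114*b^2 + 4*b + 2) - 8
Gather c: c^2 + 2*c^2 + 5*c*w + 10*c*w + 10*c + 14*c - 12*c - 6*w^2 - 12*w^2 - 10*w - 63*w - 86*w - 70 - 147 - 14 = 3*c^2 + c*(15*w + 12) - 18*w^2 - 159*w - 231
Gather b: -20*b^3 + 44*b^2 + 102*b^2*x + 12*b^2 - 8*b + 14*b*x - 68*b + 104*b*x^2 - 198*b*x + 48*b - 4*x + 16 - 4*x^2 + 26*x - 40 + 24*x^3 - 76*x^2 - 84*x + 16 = -20*b^3 + b^2*(102*x + 56) + b*(104*x^2 - 184*x - 28) + 24*x^3 - 80*x^2 - 62*x - 8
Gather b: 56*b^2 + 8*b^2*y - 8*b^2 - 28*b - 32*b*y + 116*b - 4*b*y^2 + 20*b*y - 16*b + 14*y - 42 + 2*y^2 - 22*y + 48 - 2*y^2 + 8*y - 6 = b^2*(8*y + 48) + b*(-4*y^2 - 12*y + 72)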